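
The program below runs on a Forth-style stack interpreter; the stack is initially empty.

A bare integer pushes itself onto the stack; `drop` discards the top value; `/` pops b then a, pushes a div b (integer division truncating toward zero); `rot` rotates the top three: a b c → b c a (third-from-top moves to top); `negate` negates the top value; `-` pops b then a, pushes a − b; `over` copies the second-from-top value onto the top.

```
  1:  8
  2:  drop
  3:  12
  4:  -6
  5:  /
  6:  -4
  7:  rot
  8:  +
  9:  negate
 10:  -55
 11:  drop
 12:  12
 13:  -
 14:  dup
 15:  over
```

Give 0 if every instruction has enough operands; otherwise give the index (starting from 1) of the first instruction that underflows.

7

8     8
drop  (empty)
12    12
-6    12 -6
/     -2
-4    -2 -4
rot  — needs 3 operands, stack has 2 → underflow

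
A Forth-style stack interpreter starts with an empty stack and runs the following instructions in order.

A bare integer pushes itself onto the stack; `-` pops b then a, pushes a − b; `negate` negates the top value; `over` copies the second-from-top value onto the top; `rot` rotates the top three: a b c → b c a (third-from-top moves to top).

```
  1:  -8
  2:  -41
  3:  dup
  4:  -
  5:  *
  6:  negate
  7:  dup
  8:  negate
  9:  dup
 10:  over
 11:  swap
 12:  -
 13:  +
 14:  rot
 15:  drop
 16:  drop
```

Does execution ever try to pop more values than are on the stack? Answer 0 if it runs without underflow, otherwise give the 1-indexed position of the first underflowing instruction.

14

-8     -> -8
-41    -> -8 -41
dup    -> -8 -41 -41
-      -> -8 0
*      -> 0
negate -> 0
dup    -> 0 0
negate -> 0 0
dup    -> 0 0 0
over   -> 0 0 0 0
swap   -> 0 0 0 0
-      -> 0 0 0
+      -> 0 0
rot  — needs 3 operands, stack has 2 → underflow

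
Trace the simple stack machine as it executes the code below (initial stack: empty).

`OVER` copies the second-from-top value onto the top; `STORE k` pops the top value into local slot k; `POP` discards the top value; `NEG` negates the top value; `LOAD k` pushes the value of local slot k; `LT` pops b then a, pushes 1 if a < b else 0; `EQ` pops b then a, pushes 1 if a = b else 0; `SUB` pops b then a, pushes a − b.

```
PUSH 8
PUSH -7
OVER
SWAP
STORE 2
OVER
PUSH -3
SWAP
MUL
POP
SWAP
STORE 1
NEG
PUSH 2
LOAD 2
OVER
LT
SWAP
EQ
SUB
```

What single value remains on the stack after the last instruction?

PUSH 8   8
PUSH -7  8 -7
OVER     8 -7 8
SWAP     8 8 -7
STORE 2  8 8
OVER     8 8 8
PUSH -3  8 8 8 -3
SWAP     8 8 -3 8
MUL      8 8 -24
POP      8 8
SWAP     8 8
STORE 1  8
NEG      -8
PUSH 2   -8 2
LOAD 2   -8 2 -7
OVER     -8 2 -7 2
LT       -8 2 1
SWAP     -8 1 2
EQ       -8 0
SUB      -8

-8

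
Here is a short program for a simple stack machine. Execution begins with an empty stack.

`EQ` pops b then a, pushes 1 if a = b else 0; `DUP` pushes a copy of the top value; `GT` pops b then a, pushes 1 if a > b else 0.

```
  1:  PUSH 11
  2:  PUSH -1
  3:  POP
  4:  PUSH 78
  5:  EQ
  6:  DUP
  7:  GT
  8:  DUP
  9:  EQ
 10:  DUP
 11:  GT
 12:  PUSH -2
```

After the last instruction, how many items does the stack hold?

2

PUSH 11 : 11
PUSH -1 : 11 -1
POP     : 11
PUSH 78 : 11 78
EQ      : 0
DUP     : 0 0
GT      : 0
DUP     : 0 0
EQ      : 1
DUP     : 1 1
GT      : 0
PUSH -2 : 0 -2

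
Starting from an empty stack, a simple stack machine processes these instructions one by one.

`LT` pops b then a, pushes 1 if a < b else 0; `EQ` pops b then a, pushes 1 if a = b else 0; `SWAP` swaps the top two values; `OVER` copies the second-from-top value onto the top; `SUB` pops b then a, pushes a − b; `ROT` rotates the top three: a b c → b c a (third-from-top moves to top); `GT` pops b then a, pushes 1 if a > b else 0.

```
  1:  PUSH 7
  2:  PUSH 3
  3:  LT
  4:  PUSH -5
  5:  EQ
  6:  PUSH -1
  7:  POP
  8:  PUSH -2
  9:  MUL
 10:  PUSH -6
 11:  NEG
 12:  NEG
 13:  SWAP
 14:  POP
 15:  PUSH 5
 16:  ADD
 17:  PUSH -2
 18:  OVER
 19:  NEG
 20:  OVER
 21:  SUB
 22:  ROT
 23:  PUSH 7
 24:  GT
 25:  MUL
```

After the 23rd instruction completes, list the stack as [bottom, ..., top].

[-2, 3, -1, 7]

PUSH 7  → [7]
PUSH 3  → [7, 3]
LT      → [0]
PUSH -5 → [0, -5]
EQ      → [0]
PUSH -1 → [0, -1]
POP     → [0]
PUSH -2 → [0, -2]
MUL     → [0]
PUSH -6 → [0, -6]
NEG     → [0, 6]
NEG     → [0, -6]
SWAP    → [-6, 0]
POP     → [-6]
PUSH 5  → [-6, 5]
ADD     → [-1]
PUSH -2 → [-1, -2]
OVER    → [-1, -2, -1]
NEG     → [-1, -2, 1]
OVER    → [-1, -2, 1, -2]
SUB     → [-1, -2, 3]
ROT     → [-2, 3, -1]
PUSH 7  → [-2, 3, -1, 7]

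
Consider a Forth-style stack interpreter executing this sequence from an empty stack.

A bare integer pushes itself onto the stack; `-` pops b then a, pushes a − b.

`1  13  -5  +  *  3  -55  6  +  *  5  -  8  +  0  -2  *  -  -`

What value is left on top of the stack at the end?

1   -> 1
13  -> 1 13
-5  -> 1 13 -5
+   -> 1 8
*   -> 8
3   -> 8 3
-55 -> 8 3 -55
6   -> 8 3 -55 6
+   -> 8 3 -49
*   -> 8 -147
5   -> 8 -147 5
-   -> 8 -152
8   -> 8 -152 8
+   -> 8 -144
0   -> 8 -144 0
-2  -> 8 -144 0 -2
*   -> 8 -144 0
-   -> 8 -144
-   -> 152

152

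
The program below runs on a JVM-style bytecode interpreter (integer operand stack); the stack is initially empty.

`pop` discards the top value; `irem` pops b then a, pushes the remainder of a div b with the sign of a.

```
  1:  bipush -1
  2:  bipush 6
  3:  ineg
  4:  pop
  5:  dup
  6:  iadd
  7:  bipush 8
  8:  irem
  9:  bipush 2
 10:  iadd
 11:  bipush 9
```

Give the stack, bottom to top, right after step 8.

bipush -1 -> -1
bipush 6  -> -1 6
ineg      -> -1 -6
pop       -> -1
dup       -> -1 -1
iadd      -> -2
bipush 8  -> -2 8
irem      -> -2

[-2]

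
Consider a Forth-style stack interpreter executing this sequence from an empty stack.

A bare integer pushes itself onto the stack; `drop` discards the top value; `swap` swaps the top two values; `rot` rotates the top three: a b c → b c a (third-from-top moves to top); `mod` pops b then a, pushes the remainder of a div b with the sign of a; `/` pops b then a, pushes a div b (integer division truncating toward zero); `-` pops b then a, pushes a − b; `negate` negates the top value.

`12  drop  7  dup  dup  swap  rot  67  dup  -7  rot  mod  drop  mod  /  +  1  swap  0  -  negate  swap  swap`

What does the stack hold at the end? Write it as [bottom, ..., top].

[1, -8]

12      12
drop    (empty)
7       7
dup     7 7
dup     7 7 7
swap    7 7 7
rot     7 7 7
67      7 7 7 67
dup     7 7 7 67 67
-7      7 7 7 67 67 -7
rot     7 7 7 67 -7 67
mod     7 7 7 67 -7
drop    7 7 7 67
mod     7 7 7
/       7 1
+       8
1       8 1
swap    1 8
0       1 8 0
-       1 8
negate  1 -8
swap    -8 1
swap    1 -8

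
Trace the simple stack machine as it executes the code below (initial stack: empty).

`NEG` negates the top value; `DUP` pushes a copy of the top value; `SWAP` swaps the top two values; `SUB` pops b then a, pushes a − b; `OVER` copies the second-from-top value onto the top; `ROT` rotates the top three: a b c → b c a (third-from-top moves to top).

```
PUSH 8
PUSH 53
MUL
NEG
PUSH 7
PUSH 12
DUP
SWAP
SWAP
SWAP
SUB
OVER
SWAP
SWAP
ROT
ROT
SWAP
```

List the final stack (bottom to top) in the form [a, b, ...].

[-424, 7, 0, 7]

PUSH 8  -> [8]
PUSH 53 -> [8, 53]
MUL     -> [424]
NEG     -> [-424]
PUSH 7  -> [-424, 7]
PUSH 12 -> [-424, 7, 12]
DUP     -> [-424, 7, 12, 12]
SWAP    -> [-424, 7, 12, 12]
SWAP    -> [-424, 7, 12, 12]
SWAP    -> [-424, 7, 12, 12]
SUB     -> [-424, 7, 0]
OVER    -> [-424, 7, 0, 7]
SWAP    -> [-424, 7, 7, 0]
SWAP    -> [-424, 7, 0, 7]
ROT     -> [-424, 0, 7, 7]
ROT     -> [-424, 7, 7, 0]
SWAP    -> [-424, 7, 0, 7]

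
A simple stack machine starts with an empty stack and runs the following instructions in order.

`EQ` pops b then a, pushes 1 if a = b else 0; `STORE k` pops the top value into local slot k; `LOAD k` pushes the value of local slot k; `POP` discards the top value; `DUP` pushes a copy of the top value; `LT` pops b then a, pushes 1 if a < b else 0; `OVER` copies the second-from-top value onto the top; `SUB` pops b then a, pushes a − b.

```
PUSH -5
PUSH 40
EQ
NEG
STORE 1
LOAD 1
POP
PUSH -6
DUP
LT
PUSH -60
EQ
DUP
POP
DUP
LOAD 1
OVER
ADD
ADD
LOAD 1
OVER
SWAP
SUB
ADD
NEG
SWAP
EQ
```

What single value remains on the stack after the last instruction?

1

PUSH -5  -> [-5]
PUSH 40  -> [-5, 40]
EQ       -> [0]
NEG      -> [0]
STORE 1  -> []
LOAD 1   -> [0]
POP      -> []
PUSH -6  -> [-6]
DUP      -> [-6, -6]
LT       -> [0]
PUSH -60 -> [0, -60]
EQ       -> [0]
DUP      -> [0, 0]
POP      -> [0]
DUP      -> [0, 0]
LOAD 1   -> [0, 0, 0]
OVER     -> [0, 0, 0, 0]
ADD      -> [0, 0, 0]
ADD      -> [0, 0]
LOAD 1   -> [0, 0, 0]
OVER     -> [0, 0, 0, 0]
SWAP     -> [0, 0, 0, 0]
SUB      -> [0, 0, 0]
ADD      -> [0, 0]
NEG      -> [0, 0]
SWAP     -> [0, 0]
EQ       -> [1]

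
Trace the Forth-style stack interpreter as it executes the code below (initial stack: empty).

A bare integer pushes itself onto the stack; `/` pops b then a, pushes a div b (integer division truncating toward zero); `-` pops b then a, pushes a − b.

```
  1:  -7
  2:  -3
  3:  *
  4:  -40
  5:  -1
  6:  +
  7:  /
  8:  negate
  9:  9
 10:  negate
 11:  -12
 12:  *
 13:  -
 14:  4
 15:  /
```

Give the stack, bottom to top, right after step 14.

[-108, 4]

-7     : [-7]
-3     : [-7, -3]
*      : [21]
-40    : [21, -40]
-1     : [21, -40, -1]
+      : [21, -41]
/      : [0]
negate : [0]
9      : [0, 9]
negate : [0, -9]
-12    : [0, -9, -12]
*      : [0, 108]
-      : [-108]
4      : [-108, 4]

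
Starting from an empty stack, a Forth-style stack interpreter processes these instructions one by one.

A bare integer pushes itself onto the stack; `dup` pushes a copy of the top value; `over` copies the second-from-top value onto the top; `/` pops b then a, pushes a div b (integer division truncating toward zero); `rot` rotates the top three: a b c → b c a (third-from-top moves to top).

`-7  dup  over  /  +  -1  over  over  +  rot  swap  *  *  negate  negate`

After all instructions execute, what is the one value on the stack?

-7     -> [-7]
dup    -> [-7, -7]
over   -> [-7, -7, -7]
/      -> [-7, 1]
+      -> [-6]
-1     -> [-6, -1]
over   -> [-6, -1, -6]
over   -> [-6, -1, -6, -1]
+      -> [-6, -1, -7]
rot    -> [-1, -7, -6]
swap   -> [-1, -6, -7]
*      -> [-1, 42]
*      -> [-42]
negate -> [42]
negate -> [-42]

-42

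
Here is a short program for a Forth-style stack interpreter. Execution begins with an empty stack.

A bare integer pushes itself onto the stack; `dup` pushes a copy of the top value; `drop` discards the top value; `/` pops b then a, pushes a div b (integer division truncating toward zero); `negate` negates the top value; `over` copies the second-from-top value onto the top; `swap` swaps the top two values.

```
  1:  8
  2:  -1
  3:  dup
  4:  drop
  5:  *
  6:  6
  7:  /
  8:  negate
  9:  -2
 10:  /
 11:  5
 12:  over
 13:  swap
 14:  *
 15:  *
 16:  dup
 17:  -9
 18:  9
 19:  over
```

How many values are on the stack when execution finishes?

8      : [8]
-1     : [8, -1]
dup    : [8, -1, -1]
drop   : [8, -1]
*      : [-8]
6      : [-8, 6]
/      : [-1]
negate : [1]
-2     : [1, -2]
/      : [0]
5      : [0, 5]
over   : [0, 5, 0]
swap   : [0, 0, 5]
*      : [0, 0]
*      : [0]
dup    : [0, 0]
-9     : [0, 0, -9]
9      : [0, 0, -9, 9]
over   : [0, 0, -9, 9, -9]

5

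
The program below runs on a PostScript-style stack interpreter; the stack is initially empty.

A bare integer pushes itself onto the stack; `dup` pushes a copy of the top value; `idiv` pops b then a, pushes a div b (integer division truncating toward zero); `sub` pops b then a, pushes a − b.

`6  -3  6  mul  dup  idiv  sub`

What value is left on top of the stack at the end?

6    : [6]
-3   : [6, -3]
6    : [6, -3, 6]
mul  : [6, -18]
dup  : [6, -18, -18]
idiv : [6, 1]
sub  : [5]

5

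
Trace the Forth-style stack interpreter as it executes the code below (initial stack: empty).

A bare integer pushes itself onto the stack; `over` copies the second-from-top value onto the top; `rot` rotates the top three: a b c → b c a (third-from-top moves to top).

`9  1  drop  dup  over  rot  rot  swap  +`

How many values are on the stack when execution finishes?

9    -> 9
1    -> 9 1
drop -> 9
dup  -> 9 9
over -> 9 9 9
rot  -> 9 9 9
rot  -> 9 9 9
swap -> 9 9 9
+    -> 9 18

2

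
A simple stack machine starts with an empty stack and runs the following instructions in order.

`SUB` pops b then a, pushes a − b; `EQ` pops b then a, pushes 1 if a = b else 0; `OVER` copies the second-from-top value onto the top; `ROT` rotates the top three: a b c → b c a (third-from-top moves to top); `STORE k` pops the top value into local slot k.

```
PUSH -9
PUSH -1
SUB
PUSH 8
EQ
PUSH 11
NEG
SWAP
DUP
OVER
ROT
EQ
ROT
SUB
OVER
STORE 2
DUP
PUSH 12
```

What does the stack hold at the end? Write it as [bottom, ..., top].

PUSH -9 -> [-9]
PUSH -1 -> [-9, -1]
SUB     -> [-8]
PUSH 8  -> [-8, 8]
EQ      -> [0]
PUSH 11 -> [0, 11]
NEG     -> [0, -11]
SWAP    -> [-11, 0]
DUP     -> [-11, 0, 0]
OVER    -> [-11, 0, 0, 0]
ROT     -> [-11, 0, 0, 0]
EQ      -> [-11, 0, 1]
ROT     -> [0, 1, -11]
SUB     -> [0, 12]
OVER    -> [0, 12, 0]
STORE 2 -> [0, 12]
DUP     -> [0, 12, 12]
PUSH 12 -> [0, 12, 12, 12]

[0, 12, 12, 12]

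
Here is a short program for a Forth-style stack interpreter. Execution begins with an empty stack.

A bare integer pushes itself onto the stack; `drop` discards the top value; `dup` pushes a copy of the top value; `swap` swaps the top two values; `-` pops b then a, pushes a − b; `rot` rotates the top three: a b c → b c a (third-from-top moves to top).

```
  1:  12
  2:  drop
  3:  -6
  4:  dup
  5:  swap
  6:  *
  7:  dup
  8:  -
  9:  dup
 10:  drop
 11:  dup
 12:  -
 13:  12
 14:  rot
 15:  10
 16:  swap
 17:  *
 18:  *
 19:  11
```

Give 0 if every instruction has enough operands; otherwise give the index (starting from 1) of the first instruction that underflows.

14

12   -> 12
drop -> (empty)
-6   -> -6
dup  -> -6 -6
swap -> -6 -6
*    -> 36
dup  -> 36 36
-    -> 0
dup  -> 0 0
drop -> 0
dup  -> 0 0
-    -> 0
12   -> 0 12
rot  — needs 3 operands, stack has 2 → underflow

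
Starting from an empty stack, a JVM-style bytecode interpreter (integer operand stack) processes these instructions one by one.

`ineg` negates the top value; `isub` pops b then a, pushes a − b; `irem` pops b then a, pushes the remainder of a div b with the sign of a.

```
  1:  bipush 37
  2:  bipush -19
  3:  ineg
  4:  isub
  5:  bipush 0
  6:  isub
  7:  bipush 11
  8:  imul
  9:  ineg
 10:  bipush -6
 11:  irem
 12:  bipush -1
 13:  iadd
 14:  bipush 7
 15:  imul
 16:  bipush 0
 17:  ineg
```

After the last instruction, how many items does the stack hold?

2

bipush 37  -> [37]
bipush -19 -> [37, -19]
ineg       -> [37, 19]
isub       -> [18]
bipush 0   -> [18, 0]
isub       -> [18]
bipush 11  -> [18, 11]
imul       -> [198]
ineg       -> [-198]
bipush -6  -> [-198, -6]
irem       -> [0]
bipush -1  -> [0, -1]
iadd       -> [-1]
bipush 7   -> [-1, 7]
imul       -> [-7]
bipush 0   -> [-7, 0]
ineg       -> [-7, 0]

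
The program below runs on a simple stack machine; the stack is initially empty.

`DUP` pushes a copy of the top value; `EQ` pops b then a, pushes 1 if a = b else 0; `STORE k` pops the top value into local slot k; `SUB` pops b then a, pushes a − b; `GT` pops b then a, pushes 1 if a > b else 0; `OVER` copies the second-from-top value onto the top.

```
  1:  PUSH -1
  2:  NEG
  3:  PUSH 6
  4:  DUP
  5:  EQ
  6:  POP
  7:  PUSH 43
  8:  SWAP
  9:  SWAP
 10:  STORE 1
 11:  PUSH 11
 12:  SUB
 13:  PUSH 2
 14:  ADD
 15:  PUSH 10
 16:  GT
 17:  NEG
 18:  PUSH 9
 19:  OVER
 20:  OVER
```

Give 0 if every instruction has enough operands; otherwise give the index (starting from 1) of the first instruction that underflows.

0

PUSH -1 : -1
NEG     : 1
PUSH 6  : 1 6
DUP     : 1 6 6
EQ      : 1 1
POP     : 1
PUSH 43 : 1 43
SWAP    : 43 1
SWAP    : 1 43
STORE 1 : 1
PUSH 11 : 1 11
SUB     : -10
PUSH 2  : -10 2
ADD     : -8
PUSH 10 : -8 10
GT      : 0
NEG     : 0
PUSH 9  : 0 9
OVER    : 0 9 0
OVER    : 0 9 0 9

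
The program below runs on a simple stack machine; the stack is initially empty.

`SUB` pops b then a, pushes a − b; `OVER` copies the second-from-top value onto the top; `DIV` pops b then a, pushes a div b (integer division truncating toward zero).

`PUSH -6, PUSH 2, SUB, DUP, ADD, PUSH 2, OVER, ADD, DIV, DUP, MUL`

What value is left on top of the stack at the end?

1

PUSH -6 → [-6]
PUSH 2  → [-6, 2]
SUB     → [-8]
DUP     → [-8, -8]
ADD     → [-16]
PUSH 2  → [-16, 2]
OVER    → [-16, 2, -16]
ADD     → [-16, -14]
DIV     → [1]
DUP     → [1, 1]
MUL     → [1]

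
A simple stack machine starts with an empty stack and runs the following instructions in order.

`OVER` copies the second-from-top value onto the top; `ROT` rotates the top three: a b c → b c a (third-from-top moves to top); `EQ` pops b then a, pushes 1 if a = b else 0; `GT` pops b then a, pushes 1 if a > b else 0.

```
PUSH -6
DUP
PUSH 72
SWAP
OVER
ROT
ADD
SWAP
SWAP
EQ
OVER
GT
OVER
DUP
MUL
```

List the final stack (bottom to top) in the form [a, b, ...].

PUSH -6 -> -6
DUP     -> -6 -6
PUSH 72 -> -6 -6 72
SWAP    -> -6 72 -6
OVER    -> -6 72 -6 72
ROT     -> -6 -6 72 72
ADD     -> -6 -6 144
SWAP    -> -6 144 -6
SWAP    -> -6 -6 144
EQ      -> -6 0
OVER    -> -6 0 -6
GT      -> -6 1
OVER    -> -6 1 -6
DUP     -> -6 1 -6 -6
MUL     -> -6 1 36

[-6, 1, 36]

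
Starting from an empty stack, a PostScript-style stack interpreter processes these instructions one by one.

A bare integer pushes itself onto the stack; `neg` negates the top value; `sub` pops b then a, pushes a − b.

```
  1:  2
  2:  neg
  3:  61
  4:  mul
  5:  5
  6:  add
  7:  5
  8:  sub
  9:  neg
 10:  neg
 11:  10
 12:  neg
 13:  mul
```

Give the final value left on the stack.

1220

2   -> [2]
neg -> [-2]
61  -> [-2, 61]
mul -> [-122]
5   -> [-122, 5]
add -> [-117]
5   -> [-117, 5]
sub -> [-122]
neg -> [122]
neg -> [-122]
10  -> [-122, 10]
neg -> [-122, -10]
mul -> [1220]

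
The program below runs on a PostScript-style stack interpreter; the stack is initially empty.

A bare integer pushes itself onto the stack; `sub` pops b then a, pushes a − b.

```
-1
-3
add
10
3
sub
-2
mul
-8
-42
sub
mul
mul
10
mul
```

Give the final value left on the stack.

19040

-1   [-1]
-3   [-1, -3]
add  [-4]
10   [-4, 10]
3    [-4, 10, 3]
sub  [-4, 7]
-2   [-4, 7, -2]
mul  [-4, -14]
-8   [-4, -14, -8]
-42  [-4, -14, -8, -42]
sub  [-4, -14, 34]
mul  [-4, -476]
mul  [1904]
10   [1904, 10]
mul  [19040]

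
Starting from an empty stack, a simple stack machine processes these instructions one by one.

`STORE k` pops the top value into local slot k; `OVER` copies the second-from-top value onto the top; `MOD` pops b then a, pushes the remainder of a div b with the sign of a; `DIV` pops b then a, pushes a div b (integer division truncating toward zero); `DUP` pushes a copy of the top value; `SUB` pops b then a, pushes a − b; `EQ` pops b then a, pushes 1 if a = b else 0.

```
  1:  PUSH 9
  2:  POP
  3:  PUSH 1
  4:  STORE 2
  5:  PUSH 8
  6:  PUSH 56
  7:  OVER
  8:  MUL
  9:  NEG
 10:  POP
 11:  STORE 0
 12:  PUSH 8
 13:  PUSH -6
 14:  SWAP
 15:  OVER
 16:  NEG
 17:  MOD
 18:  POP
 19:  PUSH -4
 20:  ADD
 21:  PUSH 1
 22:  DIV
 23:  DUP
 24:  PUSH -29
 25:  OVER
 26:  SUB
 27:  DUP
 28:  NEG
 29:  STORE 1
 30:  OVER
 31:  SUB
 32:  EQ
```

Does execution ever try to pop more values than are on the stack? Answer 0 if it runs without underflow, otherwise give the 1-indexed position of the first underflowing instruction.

0

PUSH 9    [9]
POP       []
PUSH 1    [1]
STORE 2   []
PUSH 8    [8]
PUSH 56   [8, 56]
OVER      [8, 56, 8]
MUL       [8, 448]
NEG       [8, -448]
POP       [8]
STORE 0   []
PUSH 8    [8]
PUSH -6   [8, -6]
SWAP      [-6, 8]
OVER      [-6, 8, -6]
NEG       [-6, 8, 6]
MOD       [-6, 2]
POP       [-6]
PUSH -4   [-6, -4]
ADD       [-10]
PUSH 1    [-10, 1]
DIV       [-10]
DUP       [-10, -10]
PUSH -29  [-10, -10, -29]
OVER      [-10, -10, -29, -10]
SUB       [-10, -10, -19]
DUP       [-10, -10, -19, -19]
NEG       [-10, -10, -19, 19]
STORE 1   [-10, -10, -19]
OVER      [-10, -10, -19, -10]
SUB       [-10, -10, -9]
EQ        [-10, 0]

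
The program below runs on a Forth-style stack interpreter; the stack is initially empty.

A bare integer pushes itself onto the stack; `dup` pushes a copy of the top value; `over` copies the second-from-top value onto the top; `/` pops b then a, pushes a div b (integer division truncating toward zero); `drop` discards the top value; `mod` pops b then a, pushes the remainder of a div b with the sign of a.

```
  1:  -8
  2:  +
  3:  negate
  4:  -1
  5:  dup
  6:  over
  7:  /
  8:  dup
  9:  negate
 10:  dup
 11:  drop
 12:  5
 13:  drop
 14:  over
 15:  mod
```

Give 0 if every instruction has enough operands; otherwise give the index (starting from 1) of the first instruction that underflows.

-8 → -8
+  — needs 2 operands, stack has 1 → underflow

2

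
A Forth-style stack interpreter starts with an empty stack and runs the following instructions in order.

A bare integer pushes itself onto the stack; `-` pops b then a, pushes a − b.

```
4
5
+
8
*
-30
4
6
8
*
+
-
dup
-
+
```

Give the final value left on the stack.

4   : 4
5   : 4 5
+   : 9
8   : 9 8
*   : 72
-30 : 72 -30
4   : 72 -30 4
6   : 72 -30 4 6
8   : 72 -30 4 6 8
*   : 72 -30 4 48
+   : 72 -30 52
-   : 72 -82
dup : 72 -82 -82
-   : 72 0
+   : 72

72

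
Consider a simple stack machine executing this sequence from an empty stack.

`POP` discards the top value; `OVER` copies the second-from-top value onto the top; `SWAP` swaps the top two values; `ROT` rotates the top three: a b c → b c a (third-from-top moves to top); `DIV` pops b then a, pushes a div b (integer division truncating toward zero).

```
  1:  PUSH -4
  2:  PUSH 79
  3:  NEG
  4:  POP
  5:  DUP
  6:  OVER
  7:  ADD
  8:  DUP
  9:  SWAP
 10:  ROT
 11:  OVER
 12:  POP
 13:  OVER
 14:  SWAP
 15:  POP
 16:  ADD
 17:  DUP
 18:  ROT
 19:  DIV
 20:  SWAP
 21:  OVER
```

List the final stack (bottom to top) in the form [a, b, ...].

PUSH -4 : [-4]
PUSH 79 : [-4, 79]
NEG     : [-4, -79]
POP     : [-4]
DUP     : [-4, -4]
OVER    : [-4, -4, -4]
ADD     : [-4, -8]
DUP     : [-4, -8, -8]
SWAP    : [-4, -8, -8]
ROT     : [-8, -8, -4]
OVER    : [-8, -8, -4, -8]
POP     : [-8, -8, -4]
OVER    : [-8, -8, -4, -8]
SWAP    : [-8, -8, -8, -4]
POP     : [-8, -8, -8]
ADD     : [-8, -16]
DUP     : [-8, -16, -16]
ROT     : [-16, -16, -8]
DIV     : [-16, 2]
SWAP    : [2, -16]
OVER    : [2, -16, 2]

[2, -16, 2]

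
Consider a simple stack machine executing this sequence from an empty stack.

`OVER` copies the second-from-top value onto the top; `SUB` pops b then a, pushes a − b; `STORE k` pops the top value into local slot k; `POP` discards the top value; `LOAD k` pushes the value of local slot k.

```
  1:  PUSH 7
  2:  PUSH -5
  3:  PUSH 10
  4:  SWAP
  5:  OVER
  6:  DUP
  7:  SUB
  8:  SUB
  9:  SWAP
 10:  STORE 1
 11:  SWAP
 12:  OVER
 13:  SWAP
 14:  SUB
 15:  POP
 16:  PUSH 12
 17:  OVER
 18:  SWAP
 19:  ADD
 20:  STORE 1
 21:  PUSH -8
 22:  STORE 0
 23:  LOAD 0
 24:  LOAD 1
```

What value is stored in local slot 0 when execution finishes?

-8

PUSH 7  -> [7]
PUSH -5 -> [7, -5]
PUSH 10 -> [7, -5, 10]
SWAP    -> [7, 10, -5]
OVER    -> [7, 10, -5, 10]
DUP     -> [7, 10, -5, 10, 10]
SUB     -> [7, 10, -5, 0]
SUB     -> [7, 10, -5]
SWAP    -> [7, -5, 10]
STORE 1 -> [7, -5]
SWAP    -> [-5, 7]
OVER    -> [-5, 7, -5]
SWAP    -> [-5, -5, 7]
SUB     -> [-5, -12]
POP     -> [-5]
PUSH 12 -> [-5, 12]
OVER    -> [-5, 12, -5]
SWAP    -> [-5, -5, 12]
ADD     -> [-5, 7]
STORE 1 -> [-5]
PUSH -8 -> [-5, -8]
STORE 0 -> [-5]
LOAD 0  -> [-5, -8]
LOAD 1  -> [-5, -8, 7]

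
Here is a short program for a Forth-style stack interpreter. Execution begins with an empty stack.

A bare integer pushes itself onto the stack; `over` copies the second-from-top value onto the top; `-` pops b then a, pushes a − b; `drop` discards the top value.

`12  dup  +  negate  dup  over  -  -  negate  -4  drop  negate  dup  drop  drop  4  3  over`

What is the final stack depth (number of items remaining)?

3

12     : 12
dup    : 12 12
+      : 24
negate : -24
dup    : -24 -24
over   : -24 -24 -24
-      : -24 0
-      : -24
negate : 24
-4     : 24 -4
drop   : 24
negate : -24
dup    : -24 -24
drop   : -24
drop   : (empty)
4      : 4
3      : 4 3
over   : 4 3 4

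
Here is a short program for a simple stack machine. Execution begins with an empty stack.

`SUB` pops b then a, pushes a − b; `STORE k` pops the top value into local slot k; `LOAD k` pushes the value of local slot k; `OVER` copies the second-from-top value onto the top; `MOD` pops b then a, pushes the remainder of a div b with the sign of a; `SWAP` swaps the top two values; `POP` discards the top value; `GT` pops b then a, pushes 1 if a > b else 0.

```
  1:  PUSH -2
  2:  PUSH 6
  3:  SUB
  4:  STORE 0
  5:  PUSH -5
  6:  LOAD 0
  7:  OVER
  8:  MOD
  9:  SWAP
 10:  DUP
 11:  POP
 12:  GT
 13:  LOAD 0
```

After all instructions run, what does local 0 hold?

PUSH -2 → -2
PUSH 6  → -2 6
SUB     → -8
STORE 0 → (empty)
PUSH -5 → -5
LOAD 0  → -5 -8
OVER    → -5 -8 -5
MOD     → -5 -3
SWAP    → -3 -5
DUP     → -3 -5 -5
POP     → -3 -5
GT      → 1
LOAD 0  → 1 -8

-8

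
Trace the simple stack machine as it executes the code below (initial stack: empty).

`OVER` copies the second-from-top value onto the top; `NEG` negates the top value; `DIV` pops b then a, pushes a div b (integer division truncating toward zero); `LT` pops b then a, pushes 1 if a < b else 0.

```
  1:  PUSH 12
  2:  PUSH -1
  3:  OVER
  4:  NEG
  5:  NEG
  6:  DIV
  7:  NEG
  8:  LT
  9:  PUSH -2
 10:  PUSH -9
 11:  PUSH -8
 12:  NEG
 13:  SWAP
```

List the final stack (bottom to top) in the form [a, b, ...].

PUSH 12 -> 12
PUSH -1 -> 12 -1
OVER    -> 12 -1 12
NEG     -> 12 -1 -12
NEG     -> 12 -1 12
DIV     -> 12 0
NEG     -> 12 0
LT      -> 0
PUSH -2 -> 0 -2
PUSH -9 -> 0 -2 -9
PUSH -8 -> 0 -2 -9 -8
NEG     -> 0 -2 -9 8
SWAP    -> 0 -2 8 -9

[0, -2, 8, -9]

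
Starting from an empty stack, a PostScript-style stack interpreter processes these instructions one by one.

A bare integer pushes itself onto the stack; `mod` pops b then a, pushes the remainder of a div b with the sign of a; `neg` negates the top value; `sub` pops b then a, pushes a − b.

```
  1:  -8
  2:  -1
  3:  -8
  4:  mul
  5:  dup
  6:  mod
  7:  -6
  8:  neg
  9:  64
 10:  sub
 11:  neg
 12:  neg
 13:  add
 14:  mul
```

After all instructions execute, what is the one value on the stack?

464

-8  → -8
-1  → -8 -1
-8  → -8 -1 -8
mul → -8 8
dup → -8 8 8
mod → -8 0
-6  → -8 0 -6
neg → -8 0 6
64  → -8 0 6 64
sub → -8 0 -58
neg → -8 0 58
neg → -8 0 -58
add → -8 -58
mul → 464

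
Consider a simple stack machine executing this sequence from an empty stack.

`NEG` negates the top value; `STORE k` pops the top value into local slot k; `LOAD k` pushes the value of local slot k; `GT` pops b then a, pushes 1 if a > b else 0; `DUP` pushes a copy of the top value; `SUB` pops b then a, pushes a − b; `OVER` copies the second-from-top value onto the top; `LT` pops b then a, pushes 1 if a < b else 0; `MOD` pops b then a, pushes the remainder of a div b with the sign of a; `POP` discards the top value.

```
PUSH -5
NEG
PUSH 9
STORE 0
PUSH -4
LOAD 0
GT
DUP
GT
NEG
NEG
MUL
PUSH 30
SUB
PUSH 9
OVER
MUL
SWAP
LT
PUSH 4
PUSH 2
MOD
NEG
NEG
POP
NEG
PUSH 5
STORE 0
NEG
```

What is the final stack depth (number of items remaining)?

1

PUSH -5 → [-5]
NEG     → [5]
PUSH 9  → [5, 9]
STORE 0 → [5]
PUSH -4 → [5, -4]
LOAD 0  → [5, -4, 9]
GT      → [5, 0]
DUP     → [5, 0, 0]
GT      → [5, 0]
NEG     → [5, 0]
NEG     → [5, 0]
MUL     → [0]
PUSH 30 → [0, 30]
SUB     → [-30]
PUSH 9  → [-30, 9]
OVER    → [-30, 9, -30]
MUL     → [-30, -270]
SWAP    → [-270, -30]
LT      → [1]
PUSH 4  → [1, 4]
PUSH 2  → [1, 4, 2]
MOD     → [1, 0]
NEG     → [1, 0]
NEG     → [1, 0]
POP     → [1]
NEG     → [-1]
PUSH 5  → [-1, 5]
STORE 0 → [-1]
NEG     → [1]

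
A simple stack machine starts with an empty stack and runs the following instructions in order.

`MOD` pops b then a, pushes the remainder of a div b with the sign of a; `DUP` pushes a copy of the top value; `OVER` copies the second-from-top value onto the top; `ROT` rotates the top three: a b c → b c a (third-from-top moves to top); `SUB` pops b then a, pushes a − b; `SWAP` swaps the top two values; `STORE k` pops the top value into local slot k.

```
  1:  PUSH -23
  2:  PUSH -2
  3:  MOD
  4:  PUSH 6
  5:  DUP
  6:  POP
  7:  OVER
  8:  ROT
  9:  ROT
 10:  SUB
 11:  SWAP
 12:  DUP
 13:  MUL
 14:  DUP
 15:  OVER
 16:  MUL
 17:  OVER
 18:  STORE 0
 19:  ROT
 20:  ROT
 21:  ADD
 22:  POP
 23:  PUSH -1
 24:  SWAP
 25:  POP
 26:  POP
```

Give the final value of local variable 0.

1

PUSH -23 → -23
PUSH -2  → -23 -2
MOD      → -1
PUSH 6   → -1 6
DUP      → -1 6 6
POP      → -1 6
OVER     → -1 6 -1
ROT      → 6 -1 -1
ROT      → -1 -1 6
SUB      → -1 -7
SWAP     → -7 -1
DUP      → -7 -1 -1
MUL      → -7 1
DUP      → -7 1 1
OVER     → -7 1 1 1
MUL      → -7 1 1
OVER     → -7 1 1 1
STORE 0  → -7 1 1
ROT      → 1 1 -7
ROT      → 1 -7 1
ADD      → 1 -6
POP      → 1
PUSH -1  → 1 -1
SWAP     → -1 1
POP      → -1
POP      → (empty)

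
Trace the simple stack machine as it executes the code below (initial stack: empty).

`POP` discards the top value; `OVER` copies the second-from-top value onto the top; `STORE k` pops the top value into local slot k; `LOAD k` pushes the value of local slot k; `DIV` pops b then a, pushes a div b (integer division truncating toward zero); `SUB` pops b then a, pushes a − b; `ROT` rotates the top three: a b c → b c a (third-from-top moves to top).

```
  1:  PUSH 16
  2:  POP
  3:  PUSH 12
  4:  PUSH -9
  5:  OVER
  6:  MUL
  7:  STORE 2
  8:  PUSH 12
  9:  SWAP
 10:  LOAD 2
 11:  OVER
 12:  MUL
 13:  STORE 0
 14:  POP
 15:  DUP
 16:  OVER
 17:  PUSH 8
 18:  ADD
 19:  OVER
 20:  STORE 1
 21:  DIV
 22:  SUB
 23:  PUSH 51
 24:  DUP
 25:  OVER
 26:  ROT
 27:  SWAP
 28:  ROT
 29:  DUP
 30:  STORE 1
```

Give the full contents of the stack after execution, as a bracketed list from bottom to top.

PUSH 16  16
POP      (empty)
PUSH 12  12
PUSH -9  12 -9
OVER     12 -9 12
MUL      12 -108
STORE 2  12
PUSH 12  12 12
SWAP     12 12
LOAD 2   12 12 -108
OVER     12 12 -108 12
MUL      12 12 -1296
STORE 0  12 12
POP      12
DUP      12 12
OVER     12 12 12
PUSH 8   12 12 12 8
ADD      12 12 20
OVER     12 12 20 12
STORE 1  12 12 20
DIV      12 0
SUB      12
PUSH 51  12 51
DUP      12 51 51
OVER     12 51 51 51
ROT      12 51 51 51
SWAP     12 51 51 51
ROT      12 51 51 51
DUP      12 51 51 51 51
STORE 1  12 51 51 51

[12, 51, 51, 51]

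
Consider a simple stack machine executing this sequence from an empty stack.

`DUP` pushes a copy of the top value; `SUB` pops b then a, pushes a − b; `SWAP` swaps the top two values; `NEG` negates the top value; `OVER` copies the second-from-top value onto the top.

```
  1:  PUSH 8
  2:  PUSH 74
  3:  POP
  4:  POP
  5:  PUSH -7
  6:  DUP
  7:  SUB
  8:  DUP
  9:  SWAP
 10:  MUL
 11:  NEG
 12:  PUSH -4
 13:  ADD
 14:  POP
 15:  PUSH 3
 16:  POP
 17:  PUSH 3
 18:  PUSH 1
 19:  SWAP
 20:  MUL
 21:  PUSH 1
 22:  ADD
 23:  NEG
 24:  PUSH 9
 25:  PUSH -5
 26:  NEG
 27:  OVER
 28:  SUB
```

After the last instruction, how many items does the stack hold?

3

PUSH 8  -> [8]
PUSH 74 -> [8, 74]
POP     -> [8]
POP     -> []
PUSH -7 -> [-7]
DUP     -> [-7, -7]
SUB     -> [0]
DUP     -> [0, 0]
SWAP    -> [0, 0]
MUL     -> [0]
NEG     -> [0]
PUSH -4 -> [0, -4]
ADD     -> [-4]
POP     -> []
PUSH 3  -> [3]
POP     -> []
PUSH 3  -> [3]
PUSH 1  -> [3, 1]
SWAP    -> [1, 3]
MUL     -> [3]
PUSH 1  -> [3, 1]
ADD     -> [4]
NEG     -> [-4]
PUSH 9  -> [-4, 9]
PUSH -5 -> [-4, 9, -5]
NEG     -> [-4, 9, 5]
OVER    -> [-4, 9, 5, 9]
SUB     -> [-4, 9, -4]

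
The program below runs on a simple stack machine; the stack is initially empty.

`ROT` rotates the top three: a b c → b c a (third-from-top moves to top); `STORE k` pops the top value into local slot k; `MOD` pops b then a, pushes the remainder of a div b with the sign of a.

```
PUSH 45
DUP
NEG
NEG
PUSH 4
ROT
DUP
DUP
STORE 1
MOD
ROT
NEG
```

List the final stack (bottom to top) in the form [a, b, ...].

[4, 0, -45]

PUSH 45 -> [45]
DUP     -> [45, 45]
NEG     -> [45, -45]
NEG     -> [45, 45]
PUSH 4  -> [45, 45, 4]
ROT     -> [45, 4, 45]
DUP     -> [45, 4, 45, 45]
DUP     -> [45, 4, 45, 45, 45]
STORE 1 -> [45, 4, 45, 45]
MOD     -> [45, 4, 0]
ROT     -> [4, 0, 45]
NEG     -> [4, 0, -45]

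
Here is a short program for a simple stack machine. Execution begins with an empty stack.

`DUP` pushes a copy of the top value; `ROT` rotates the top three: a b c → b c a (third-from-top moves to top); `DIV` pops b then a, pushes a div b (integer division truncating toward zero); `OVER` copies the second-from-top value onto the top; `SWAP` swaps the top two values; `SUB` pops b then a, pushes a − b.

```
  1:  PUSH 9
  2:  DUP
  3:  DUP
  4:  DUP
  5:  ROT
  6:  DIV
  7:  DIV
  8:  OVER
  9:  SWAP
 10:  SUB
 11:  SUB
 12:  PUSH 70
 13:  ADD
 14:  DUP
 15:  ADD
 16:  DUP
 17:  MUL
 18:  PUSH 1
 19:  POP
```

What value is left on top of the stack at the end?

24964

PUSH 9  : 9
DUP     : 9 9
DUP     : 9 9 9
DUP     : 9 9 9 9
ROT     : 9 9 9 9
DIV     : 9 9 1
DIV     : 9 9
OVER    : 9 9 9
SWAP    : 9 9 9
SUB     : 9 0
SUB     : 9
PUSH 70 : 9 70
ADD     : 79
DUP     : 79 79
ADD     : 158
DUP     : 158 158
MUL     : 24964
PUSH 1  : 24964 1
POP     : 24964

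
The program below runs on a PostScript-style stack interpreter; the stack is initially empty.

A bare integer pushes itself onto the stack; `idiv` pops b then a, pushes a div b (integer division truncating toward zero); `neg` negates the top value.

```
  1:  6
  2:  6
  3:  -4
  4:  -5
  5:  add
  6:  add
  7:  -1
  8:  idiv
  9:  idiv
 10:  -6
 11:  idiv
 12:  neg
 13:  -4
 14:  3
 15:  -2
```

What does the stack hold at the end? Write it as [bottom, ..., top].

[0, -4, 3, -2]

6    → [6]
6    → [6, 6]
-4   → [6, 6, -4]
-5   → [6, 6, -4, -5]
add  → [6, 6, -9]
add  → [6, -3]
-1   → [6, -3, -1]
idiv → [6, 3]
idiv → [2]
-6   → [2, -6]
idiv → [0]
neg  → [0]
-4   → [0, -4]
3    → [0, -4, 3]
-2   → [0, -4, 3, -2]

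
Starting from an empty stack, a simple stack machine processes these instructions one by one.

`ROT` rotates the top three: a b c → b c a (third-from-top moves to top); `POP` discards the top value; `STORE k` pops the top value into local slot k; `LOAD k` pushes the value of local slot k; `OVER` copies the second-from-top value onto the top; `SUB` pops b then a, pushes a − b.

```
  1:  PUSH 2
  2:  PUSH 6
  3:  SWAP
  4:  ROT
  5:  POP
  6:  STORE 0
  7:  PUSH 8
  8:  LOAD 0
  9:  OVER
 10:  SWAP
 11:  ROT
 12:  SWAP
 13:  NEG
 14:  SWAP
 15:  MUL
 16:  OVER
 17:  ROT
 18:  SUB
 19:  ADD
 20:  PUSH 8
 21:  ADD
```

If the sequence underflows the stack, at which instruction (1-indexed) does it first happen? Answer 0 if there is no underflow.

PUSH 2  2
PUSH 6  2 6
SWAP    6 2
ROT  — needs 3 operands, stack has 2 → underflow

4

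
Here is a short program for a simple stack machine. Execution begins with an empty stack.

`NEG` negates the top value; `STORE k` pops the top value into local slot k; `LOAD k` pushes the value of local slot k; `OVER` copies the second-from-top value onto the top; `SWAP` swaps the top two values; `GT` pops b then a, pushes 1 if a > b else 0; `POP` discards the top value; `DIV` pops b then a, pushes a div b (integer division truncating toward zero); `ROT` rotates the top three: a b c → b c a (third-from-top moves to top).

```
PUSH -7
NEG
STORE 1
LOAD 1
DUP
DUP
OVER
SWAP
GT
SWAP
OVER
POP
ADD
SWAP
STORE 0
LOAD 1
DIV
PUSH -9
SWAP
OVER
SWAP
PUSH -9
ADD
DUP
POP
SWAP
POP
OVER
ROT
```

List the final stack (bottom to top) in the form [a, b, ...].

[-8, -9, -9]

PUSH -7 → -7
NEG     → 7
STORE 1 → (empty)
LOAD 1  → 7
DUP     → 7 7
DUP     → 7 7 7
OVER    → 7 7 7 7
SWAP    → 7 7 7 7
GT      → 7 7 0
SWAP    → 7 0 7
OVER    → 7 0 7 0
POP     → 7 0 7
ADD     → 7 7
SWAP    → 7 7
STORE 0 → 7
LOAD 1  → 7 7
DIV     → 1
PUSH -9 → 1 -9
SWAP    → -9 1
OVER    → -9 1 -9
SWAP    → -9 -9 1
PUSH -9 → -9 -9 1 -9
ADD     → -9 -9 -8
DUP     → -9 -9 -8 -8
POP     → -9 -9 -8
SWAP    → -9 -8 -9
POP     → -9 -8
OVER    → -9 -8 -9
ROT     → -8 -9 -9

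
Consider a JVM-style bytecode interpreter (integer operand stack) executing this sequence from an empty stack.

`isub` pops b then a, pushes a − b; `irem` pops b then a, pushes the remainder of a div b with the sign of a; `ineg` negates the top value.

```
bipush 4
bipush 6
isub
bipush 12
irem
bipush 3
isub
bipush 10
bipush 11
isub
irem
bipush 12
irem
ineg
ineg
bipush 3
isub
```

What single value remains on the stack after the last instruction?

-3

bipush 4  : 4
bipush 6  : 4 6
isub      : -2
bipush 12 : -2 12
irem      : -2
bipush 3  : -2 3
isub      : -5
bipush 10 : -5 10
bipush 11 : -5 10 11
isub      : -5 -1
irem      : 0
bipush 12 : 0 12
irem      : 0
ineg      : 0
ineg      : 0
bipush 3  : 0 3
isub      : -3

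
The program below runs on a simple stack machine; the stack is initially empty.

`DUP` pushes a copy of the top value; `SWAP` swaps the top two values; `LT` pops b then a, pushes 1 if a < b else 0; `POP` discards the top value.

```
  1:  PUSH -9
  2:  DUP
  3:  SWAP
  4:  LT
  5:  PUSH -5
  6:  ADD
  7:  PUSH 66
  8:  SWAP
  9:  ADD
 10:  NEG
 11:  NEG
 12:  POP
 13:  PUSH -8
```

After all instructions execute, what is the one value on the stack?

PUSH -9  [-9]
DUP      [-9, -9]
SWAP     [-9, -9]
LT       [0]
PUSH -5  [0, -5]
ADD      [-5]
PUSH 66  [-5, 66]
SWAP     [66, -5]
ADD      [61]
NEG      [-61]
NEG      [61]
POP      []
PUSH -8  [-8]

-8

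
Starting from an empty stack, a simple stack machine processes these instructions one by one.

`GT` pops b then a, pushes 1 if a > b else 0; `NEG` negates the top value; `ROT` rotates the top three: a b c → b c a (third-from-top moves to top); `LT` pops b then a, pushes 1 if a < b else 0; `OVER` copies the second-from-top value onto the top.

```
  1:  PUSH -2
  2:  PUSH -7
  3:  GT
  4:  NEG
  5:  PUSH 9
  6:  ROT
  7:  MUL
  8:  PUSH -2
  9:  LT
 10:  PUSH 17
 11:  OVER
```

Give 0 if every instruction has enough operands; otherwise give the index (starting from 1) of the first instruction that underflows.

PUSH -2 → -2
PUSH -7 → -2 -7
GT      → 1
NEG     → -1
PUSH 9  → -1 9
ROT  — needs 3 operands, stack has 2 → underflow

6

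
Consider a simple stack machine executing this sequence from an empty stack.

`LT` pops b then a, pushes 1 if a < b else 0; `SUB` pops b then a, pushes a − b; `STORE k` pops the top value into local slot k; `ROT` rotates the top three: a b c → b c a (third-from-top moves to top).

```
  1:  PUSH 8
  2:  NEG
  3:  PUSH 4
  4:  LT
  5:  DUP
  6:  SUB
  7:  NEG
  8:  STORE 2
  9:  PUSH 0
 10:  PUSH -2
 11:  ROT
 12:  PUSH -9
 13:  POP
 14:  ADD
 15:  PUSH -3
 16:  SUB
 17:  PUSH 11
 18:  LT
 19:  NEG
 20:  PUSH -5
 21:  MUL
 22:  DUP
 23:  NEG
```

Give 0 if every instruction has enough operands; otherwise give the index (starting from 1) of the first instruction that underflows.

PUSH 8  → 8
NEG     → -8
PUSH 4  → -8 4
LT      → 1
DUP     → 1 1
SUB     → 0
NEG     → 0
STORE 2 → (empty)
PUSH 0  → 0
PUSH -2 → 0 -2
ROT  — needs 3 operands, stack has 2 → underflow

11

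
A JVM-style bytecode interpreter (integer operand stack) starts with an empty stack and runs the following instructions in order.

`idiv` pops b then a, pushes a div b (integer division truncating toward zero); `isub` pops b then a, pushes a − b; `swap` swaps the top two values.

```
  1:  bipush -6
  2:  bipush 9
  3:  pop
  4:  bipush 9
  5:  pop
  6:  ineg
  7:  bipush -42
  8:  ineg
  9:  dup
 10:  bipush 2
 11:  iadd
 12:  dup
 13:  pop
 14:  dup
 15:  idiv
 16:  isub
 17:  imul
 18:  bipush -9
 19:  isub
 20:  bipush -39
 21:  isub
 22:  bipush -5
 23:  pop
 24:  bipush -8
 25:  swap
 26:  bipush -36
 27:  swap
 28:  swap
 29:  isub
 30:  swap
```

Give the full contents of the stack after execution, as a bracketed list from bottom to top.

bipush -6  : [-6]
bipush 9   : [-6, 9]
pop        : [-6]
bipush 9   : [-6, 9]
pop        : [-6]
ineg       : [6]
bipush -42 : [6, -42]
ineg       : [6, 42]
dup        : [6, 42, 42]
bipush 2   : [6, 42, 42, 2]
iadd       : [6, 42, 44]
dup        : [6, 42, 44, 44]
pop        : [6, 42, 44]
dup        : [6, 42, 44, 44]
idiv       : [6, 42, 1]
isub       : [6, 41]
imul       : [246]
bipush -9  : [246, -9]
isub       : [255]
bipush -39 : [255, -39]
isub       : [294]
bipush -5  : [294, -5]
pop        : [294]
bipush -8  : [294, -8]
swap       : [-8, 294]
bipush -36 : [-8, 294, -36]
swap       : [-8, -36, 294]
swap       : [-8, 294, -36]
isub       : [-8, 330]
swap       : [330, -8]

[330, -8]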